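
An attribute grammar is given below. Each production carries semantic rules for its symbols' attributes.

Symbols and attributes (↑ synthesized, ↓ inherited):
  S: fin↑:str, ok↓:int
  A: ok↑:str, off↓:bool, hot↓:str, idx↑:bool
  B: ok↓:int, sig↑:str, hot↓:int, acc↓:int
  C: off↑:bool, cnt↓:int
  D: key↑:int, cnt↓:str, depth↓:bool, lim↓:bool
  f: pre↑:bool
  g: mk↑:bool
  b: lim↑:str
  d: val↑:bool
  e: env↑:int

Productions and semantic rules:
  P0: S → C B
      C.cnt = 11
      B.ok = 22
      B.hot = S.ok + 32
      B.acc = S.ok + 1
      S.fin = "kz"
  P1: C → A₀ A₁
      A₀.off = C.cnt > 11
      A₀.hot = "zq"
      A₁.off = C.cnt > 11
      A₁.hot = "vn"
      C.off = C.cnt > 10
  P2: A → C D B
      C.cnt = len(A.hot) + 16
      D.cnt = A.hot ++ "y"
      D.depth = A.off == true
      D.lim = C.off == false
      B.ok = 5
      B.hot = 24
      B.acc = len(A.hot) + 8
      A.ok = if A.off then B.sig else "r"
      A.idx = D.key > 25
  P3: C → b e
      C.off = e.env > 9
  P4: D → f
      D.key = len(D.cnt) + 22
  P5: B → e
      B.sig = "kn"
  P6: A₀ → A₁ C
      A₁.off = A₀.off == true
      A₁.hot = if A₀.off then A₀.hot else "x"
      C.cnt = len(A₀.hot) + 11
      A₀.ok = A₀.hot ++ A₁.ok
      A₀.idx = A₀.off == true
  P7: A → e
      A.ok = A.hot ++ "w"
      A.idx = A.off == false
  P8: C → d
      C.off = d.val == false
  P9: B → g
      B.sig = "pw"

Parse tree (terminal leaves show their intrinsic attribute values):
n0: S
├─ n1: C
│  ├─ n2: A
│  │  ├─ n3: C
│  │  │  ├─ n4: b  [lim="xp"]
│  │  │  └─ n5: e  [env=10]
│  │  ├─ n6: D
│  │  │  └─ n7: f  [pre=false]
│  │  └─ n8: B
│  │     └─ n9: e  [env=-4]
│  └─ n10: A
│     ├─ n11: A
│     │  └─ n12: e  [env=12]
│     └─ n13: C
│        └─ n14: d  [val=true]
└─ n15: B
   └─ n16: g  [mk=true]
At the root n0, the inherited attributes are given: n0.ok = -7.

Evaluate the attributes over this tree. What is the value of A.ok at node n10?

1. n0.ok = -7  [given at root]
2. n1.cnt = 11  [11]
3. n2.off = false  [C.cnt > 11]
4. n2.hot = "zq"  ["zq"]
5. n3.cnt = 18  [len(A.hot) + 16]
6. n4.lim = "xp"  [terminal]
7. n5.env = 10  [terminal]
8. n3.off = true  [e.env > 9]
9. n6.cnt = "zqy"  [A.hot ++ "y"]
10. n6.depth = false  [A.off == true]
11. n6.lim = false  [C.off == false]
12. n7.pre = false  [terminal]
13. n6.key = 25  [len(D.cnt) + 22]
14. n8.ok = 5  [5]
15. n8.hot = 24  [24]
16. n8.acc = 10  [len(A.hot) + 8]
17. n9.env = -4  [terminal]
18. n8.sig = "kn"  ["kn"]
19. n2.ok = "r"  [if A.off then B.sig else "r"]
20. n2.idx = false  [D.key > 25]
21. n10.off = false  [C.cnt > 11]
22. n10.hot = "vn"  ["vn"]
23. n11.off = false  [A₀.off == true]
24. n11.hot = "x"  [if A₀.off then A₀.hot else "x"]
25. n12.env = 12  [terminal]
26. n11.ok = "xw"  [A.hot ++ "w"]
27. n11.idx = true  [A.off == false]
28. n13.cnt = 13  [len(A₀.hot) + 11]
29. n14.val = true  [terminal]
30. n13.off = false  [d.val == false]
31. n10.ok = "vnxw"  [A₀.hot ++ A₁.ok]
32. n10.idx = false  [A₀.off == true]
33. n1.off = true  [C.cnt > 10]
34. n15.ok = 22  [22]
35. n15.hot = 25  [S.ok + 32]
36. n15.acc = -6  [S.ok + 1]
37. n16.mk = true  [terminal]
38. n15.sig = "pw"  ["pw"]
39. n0.fin = "kz"  ["kz"]

"vnxw"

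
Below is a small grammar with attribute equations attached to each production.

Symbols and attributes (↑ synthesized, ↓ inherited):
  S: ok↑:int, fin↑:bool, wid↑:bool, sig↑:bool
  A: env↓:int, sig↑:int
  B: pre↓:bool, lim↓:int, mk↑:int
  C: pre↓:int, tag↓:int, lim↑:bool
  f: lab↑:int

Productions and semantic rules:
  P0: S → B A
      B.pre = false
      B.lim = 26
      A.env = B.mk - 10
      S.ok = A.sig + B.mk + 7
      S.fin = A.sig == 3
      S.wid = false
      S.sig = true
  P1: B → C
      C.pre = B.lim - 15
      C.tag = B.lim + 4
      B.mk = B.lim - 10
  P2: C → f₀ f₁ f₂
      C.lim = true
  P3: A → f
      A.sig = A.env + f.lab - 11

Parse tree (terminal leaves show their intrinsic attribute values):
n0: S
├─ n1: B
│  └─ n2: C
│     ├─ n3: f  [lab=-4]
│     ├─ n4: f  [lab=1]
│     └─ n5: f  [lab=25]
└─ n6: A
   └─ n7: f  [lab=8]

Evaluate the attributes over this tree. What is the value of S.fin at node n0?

1. n1.pre = false  [false]
2. n1.lim = 26  [26]
3. n2.pre = 11  [B.lim - 15]
4. n2.tag = 30  [B.lim + 4]
5. n3.lab = -4  [terminal]
6. n4.lab = 1  [terminal]
7. n5.lab = 25  [terminal]
8. n2.lim = true  [true]
9. n1.mk = 16  [B.lim - 10]
10. n6.env = 6  [B.mk - 10]
11. n7.lab = 8  [terminal]
12. n6.sig = 3  [A.env + f.lab - 11]
13. n0.ok = 26  [A.sig + B.mk + 7]
14. n0.fin = true  [A.sig == 3]
15. n0.wid = false  [false]
16. n0.sig = true  [true]

true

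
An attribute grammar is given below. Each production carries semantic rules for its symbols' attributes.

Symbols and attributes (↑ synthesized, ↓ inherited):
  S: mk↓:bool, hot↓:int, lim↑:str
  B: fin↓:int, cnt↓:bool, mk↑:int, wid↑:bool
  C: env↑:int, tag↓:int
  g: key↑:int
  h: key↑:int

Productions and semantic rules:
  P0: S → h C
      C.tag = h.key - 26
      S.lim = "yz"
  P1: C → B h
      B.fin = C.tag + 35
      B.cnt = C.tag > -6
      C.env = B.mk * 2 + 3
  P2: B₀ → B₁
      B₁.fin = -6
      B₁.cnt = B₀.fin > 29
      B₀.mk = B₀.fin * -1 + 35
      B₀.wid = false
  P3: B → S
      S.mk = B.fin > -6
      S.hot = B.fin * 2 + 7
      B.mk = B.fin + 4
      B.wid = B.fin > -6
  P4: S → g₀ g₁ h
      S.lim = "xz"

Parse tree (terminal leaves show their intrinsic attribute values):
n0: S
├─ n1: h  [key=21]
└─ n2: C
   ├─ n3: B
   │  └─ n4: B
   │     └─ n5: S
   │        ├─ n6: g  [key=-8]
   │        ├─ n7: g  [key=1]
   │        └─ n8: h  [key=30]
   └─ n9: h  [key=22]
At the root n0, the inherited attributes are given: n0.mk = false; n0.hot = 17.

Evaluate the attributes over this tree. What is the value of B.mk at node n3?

5

1. n0.mk = false  [given at root]
2. n0.hot = 17  [given at root]
3. n1.key = 21  [terminal]
4. n2.tag = -5  [h.key - 26]
5. n3.fin = 30  [C.tag + 35]
6. n3.cnt = true  [C.tag > -6]
7. n4.fin = -6  [-6]
8. n4.cnt = true  [B₀.fin > 29]
9. n5.mk = false  [B.fin > -6]
10. n5.hot = -5  [B.fin * 2 + 7]
11. n6.key = -8  [terminal]
12. n7.key = 1  [terminal]
13. n8.key = 30  [terminal]
14. n5.lim = "xz"  ["xz"]
15. n4.mk = -2  [B.fin + 4]
16. n4.wid = false  [B.fin > -6]
17. n3.mk = 5  [B₀.fin * -1 + 35]
18. n3.wid = false  [false]
19. n9.key = 22  [terminal]
20. n2.env = 13  [B.mk * 2 + 3]
21. n0.lim = "yz"  ["yz"]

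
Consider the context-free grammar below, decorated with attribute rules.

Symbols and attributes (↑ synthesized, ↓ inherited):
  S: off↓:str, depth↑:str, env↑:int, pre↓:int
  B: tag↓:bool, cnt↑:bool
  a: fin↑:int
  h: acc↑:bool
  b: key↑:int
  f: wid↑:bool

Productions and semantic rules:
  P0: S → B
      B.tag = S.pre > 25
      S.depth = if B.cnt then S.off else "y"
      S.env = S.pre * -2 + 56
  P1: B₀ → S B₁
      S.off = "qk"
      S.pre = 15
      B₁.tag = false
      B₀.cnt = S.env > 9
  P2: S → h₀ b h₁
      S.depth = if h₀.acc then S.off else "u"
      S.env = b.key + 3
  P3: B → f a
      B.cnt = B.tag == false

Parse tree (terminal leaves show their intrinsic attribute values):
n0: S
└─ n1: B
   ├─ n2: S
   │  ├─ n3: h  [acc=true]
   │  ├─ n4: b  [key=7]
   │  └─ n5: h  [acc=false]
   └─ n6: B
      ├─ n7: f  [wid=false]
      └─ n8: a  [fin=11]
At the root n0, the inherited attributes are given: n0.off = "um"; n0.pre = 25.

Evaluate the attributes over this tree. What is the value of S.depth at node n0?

1. n0.off = "um"  [given at root]
2. n0.pre = 25  [given at root]
3. n1.tag = false  [S.pre > 25]
4. n2.off = "qk"  ["qk"]
5. n2.pre = 15  [15]
6. n3.acc = true  [terminal]
7. n4.key = 7  [terminal]
8. n5.acc = false  [terminal]
9. n2.depth = "qk"  [if h₀.acc then S.off else "u"]
10. n2.env = 10  [b.key + 3]
11. n6.tag = false  [false]
12. n7.wid = false  [terminal]
13. n8.fin = 11  [terminal]
14. n6.cnt = true  [B.tag == false]
15. n1.cnt = true  [S.env > 9]
16. n0.depth = "um"  [if B.cnt then S.off else "y"]
17. n0.env = 6  [S.pre * -2 + 56]

"um"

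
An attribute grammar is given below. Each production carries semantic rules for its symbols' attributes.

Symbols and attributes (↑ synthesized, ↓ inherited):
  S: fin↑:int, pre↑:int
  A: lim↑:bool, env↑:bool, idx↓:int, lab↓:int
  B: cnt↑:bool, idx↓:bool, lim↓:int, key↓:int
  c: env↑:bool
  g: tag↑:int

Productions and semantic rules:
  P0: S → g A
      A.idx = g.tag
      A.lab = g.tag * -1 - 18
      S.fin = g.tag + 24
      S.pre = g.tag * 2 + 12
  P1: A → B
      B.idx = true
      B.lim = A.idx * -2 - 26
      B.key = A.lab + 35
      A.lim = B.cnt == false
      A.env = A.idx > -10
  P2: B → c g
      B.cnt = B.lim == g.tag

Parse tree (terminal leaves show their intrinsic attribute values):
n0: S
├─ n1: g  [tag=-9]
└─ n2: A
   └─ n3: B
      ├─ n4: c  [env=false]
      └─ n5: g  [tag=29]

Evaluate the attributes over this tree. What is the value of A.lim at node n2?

1. n1.tag = -9  [terminal]
2. n2.idx = -9  [g.tag]
3. n2.lab = -9  [g.tag * -1 - 18]
4. n3.idx = true  [true]
5. n3.lim = -8  [A.idx * -2 - 26]
6. n3.key = 26  [A.lab + 35]
7. n4.env = false  [terminal]
8. n5.tag = 29  [terminal]
9. n3.cnt = false  [B.lim == g.tag]
10. n2.lim = true  [B.cnt == false]
11. n2.env = true  [A.idx > -10]
12. n0.fin = 15  [g.tag + 24]
13. n0.pre = -6  [g.tag * 2 + 12]

true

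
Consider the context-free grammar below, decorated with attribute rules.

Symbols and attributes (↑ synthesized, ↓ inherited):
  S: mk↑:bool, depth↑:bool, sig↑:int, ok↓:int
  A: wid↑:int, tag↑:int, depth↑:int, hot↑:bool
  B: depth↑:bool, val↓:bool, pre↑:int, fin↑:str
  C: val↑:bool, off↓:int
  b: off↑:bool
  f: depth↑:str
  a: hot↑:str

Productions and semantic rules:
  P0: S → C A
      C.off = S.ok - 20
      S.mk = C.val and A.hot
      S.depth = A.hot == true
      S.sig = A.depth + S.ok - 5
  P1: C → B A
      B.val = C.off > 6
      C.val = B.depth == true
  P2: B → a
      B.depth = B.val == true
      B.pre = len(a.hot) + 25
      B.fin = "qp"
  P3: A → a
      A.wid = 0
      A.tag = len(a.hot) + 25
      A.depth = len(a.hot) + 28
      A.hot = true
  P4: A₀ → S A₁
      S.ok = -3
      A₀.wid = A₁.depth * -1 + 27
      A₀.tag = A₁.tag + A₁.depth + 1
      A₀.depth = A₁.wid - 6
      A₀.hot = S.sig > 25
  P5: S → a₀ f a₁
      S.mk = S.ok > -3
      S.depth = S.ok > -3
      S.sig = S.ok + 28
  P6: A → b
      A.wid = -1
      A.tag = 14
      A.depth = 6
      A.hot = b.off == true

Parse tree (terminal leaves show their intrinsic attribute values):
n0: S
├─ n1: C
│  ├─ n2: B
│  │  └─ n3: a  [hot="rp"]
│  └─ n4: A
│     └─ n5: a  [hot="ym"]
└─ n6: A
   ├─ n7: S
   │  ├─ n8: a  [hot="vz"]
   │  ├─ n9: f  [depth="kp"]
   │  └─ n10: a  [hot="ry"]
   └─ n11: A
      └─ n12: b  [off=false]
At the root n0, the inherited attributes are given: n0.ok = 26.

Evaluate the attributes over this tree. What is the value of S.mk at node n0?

false

1. n0.ok = 26  [given at root]
2. n1.off = 6  [S.ok - 20]
3. n2.val = false  [C.off > 6]
4. n3.hot = "rp"  [terminal]
5. n2.depth = false  [B.val == true]
6. n2.pre = 27  [len(a.hot) + 25]
7. n2.fin = "qp"  ["qp"]
8. n5.hot = "ym"  [terminal]
9. n4.wid = 0  [0]
10. n4.tag = 27  [len(a.hot) + 25]
11. n4.depth = 30  [len(a.hot) + 28]
12. n4.hot = true  [true]
13. n1.val = false  [B.depth == true]
14. n7.ok = -3  [-3]
15. n8.hot = "vz"  [terminal]
16. n9.depth = "kp"  [terminal]
17. n10.hot = "ry"  [terminal]
18. n7.mk = false  [S.ok > -3]
19. n7.depth = false  [S.ok > -3]
20. n7.sig = 25  [S.ok + 28]
21. n12.off = false  [terminal]
22. n11.wid = -1  [-1]
23. n11.tag = 14  [14]
24. n11.depth = 6  [6]
25. n11.hot = false  [b.off == true]
26. n6.wid = 21  [A₁.depth * -1 + 27]
27. n6.tag = 21  [A₁.tag + A₁.depth + 1]
28. n6.depth = -7  [A₁.wid - 6]
29. n6.hot = false  [S.sig > 25]
30. n0.mk = false  [C.val and A.hot]
31. n0.depth = false  [A.hot == true]
32. n0.sig = 14  [A.depth + S.ok - 5]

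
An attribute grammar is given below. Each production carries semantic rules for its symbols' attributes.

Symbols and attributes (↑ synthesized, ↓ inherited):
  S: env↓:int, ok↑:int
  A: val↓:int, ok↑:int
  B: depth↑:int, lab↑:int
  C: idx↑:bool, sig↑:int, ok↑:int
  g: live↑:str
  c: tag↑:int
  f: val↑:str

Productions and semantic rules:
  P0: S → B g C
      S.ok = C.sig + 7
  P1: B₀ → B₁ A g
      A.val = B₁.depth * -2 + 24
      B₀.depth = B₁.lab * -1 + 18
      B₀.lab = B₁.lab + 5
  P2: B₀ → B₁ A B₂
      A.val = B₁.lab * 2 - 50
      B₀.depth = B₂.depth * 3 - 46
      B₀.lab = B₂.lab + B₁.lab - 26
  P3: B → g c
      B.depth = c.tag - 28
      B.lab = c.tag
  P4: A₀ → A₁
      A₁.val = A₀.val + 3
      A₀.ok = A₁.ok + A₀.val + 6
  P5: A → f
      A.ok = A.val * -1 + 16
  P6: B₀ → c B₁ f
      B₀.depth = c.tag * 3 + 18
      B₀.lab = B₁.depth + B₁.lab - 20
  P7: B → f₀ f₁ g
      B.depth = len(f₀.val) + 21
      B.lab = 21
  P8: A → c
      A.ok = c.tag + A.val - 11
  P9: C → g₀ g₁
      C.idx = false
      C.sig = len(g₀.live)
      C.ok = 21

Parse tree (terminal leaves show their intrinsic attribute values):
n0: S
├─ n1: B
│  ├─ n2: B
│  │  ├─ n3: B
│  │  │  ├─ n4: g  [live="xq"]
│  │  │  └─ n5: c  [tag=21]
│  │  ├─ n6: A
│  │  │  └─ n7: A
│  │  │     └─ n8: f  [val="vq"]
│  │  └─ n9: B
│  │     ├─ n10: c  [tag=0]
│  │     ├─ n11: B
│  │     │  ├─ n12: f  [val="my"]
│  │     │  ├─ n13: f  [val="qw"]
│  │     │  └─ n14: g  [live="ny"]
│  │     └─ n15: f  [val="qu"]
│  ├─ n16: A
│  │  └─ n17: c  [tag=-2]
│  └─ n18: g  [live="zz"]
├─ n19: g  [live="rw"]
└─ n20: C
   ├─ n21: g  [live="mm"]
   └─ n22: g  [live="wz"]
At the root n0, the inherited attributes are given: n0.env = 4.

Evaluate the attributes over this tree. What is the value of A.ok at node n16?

-5

1. n0.env = 4  [given at root]
2. n4.live = "xq"  [terminal]
3. n5.tag = 21  [terminal]
4. n3.depth = -7  [c.tag - 28]
5. n3.lab = 21  [c.tag]
6. n6.val = -8  [B₁.lab * 2 - 50]
7. n7.val = -5  [A₀.val + 3]
8. n8.val = "vq"  [terminal]
9. n7.ok = 21  [A.val * -1 + 16]
10. n6.ok = 19  [A₁.ok + A₀.val + 6]
11. n10.tag = 0  [terminal]
12. n12.val = "my"  [terminal]
13. n13.val = "qw"  [terminal]
14. n14.live = "ny"  [terminal]
15. n11.depth = 23  [len(f₀.val) + 21]
16. n11.lab = 21  [21]
17. n15.val = "qu"  [terminal]
18. n9.depth = 18  [c.tag * 3 + 18]
19. n9.lab = 24  [B₁.depth + B₁.lab - 20]
20. n2.depth = 8  [B₂.depth * 3 - 46]
21. n2.lab = 19  [B₂.lab + B₁.lab - 26]
22. n16.val = 8  [B₁.depth * -2 + 24]
23. n17.tag = -2  [terminal]
24. n16.ok = -5  [c.tag + A.val - 11]
25. n18.live = "zz"  [terminal]
26. n1.depth = -1  [B₁.lab * -1 + 18]
27. n1.lab = 24  [B₁.lab + 5]
28. n19.live = "rw"  [terminal]
29. n21.live = "mm"  [terminal]
30. n22.live = "wz"  [terminal]
31. n20.idx = false  [false]
32. n20.sig = 2  [len(g₀.live)]
33. n20.ok = 21  [21]
34. n0.ok = 9  [C.sig + 7]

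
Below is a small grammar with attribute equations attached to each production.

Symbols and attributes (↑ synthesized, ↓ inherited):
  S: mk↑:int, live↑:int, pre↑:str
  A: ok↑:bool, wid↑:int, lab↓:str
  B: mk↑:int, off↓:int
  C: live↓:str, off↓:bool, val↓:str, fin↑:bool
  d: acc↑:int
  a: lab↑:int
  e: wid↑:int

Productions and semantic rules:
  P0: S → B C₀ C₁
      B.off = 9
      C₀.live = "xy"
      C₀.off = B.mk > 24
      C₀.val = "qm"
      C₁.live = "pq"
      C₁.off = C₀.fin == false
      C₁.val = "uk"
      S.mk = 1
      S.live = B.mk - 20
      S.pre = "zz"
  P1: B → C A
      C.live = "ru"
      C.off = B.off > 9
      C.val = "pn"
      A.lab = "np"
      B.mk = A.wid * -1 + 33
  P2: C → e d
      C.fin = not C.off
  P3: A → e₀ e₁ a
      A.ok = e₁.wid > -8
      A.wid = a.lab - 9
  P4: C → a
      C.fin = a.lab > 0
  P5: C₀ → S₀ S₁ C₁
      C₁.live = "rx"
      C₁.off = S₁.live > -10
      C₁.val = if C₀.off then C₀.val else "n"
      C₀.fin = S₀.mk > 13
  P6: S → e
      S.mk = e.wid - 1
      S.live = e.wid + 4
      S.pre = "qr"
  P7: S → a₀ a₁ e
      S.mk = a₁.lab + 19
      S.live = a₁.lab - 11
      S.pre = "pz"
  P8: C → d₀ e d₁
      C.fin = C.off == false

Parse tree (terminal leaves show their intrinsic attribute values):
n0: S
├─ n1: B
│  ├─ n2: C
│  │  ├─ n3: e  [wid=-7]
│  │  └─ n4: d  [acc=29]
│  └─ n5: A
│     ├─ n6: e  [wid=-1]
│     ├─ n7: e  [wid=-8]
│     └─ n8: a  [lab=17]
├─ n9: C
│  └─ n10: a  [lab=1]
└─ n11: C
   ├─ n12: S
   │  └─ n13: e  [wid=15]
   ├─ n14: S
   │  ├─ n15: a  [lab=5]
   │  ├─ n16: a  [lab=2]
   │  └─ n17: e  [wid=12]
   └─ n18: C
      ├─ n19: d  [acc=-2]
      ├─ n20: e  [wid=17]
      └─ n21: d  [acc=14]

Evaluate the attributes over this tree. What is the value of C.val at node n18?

"n"

1. n1.off = 9  [9]
2. n2.live = "ru"  ["ru"]
3. n2.off = false  [B.off > 9]
4. n2.val = "pn"  ["pn"]
5. n3.wid = -7  [terminal]
6. n4.acc = 29  [terminal]
7. n2.fin = true  [not C.off]
8. n5.lab = "np"  ["np"]
9. n6.wid = -1  [terminal]
10. n7.wid = -8  [terminal]
11. n8.lab = 17  [terminal]
12. n5.ok = false  [e₁.wid > -8]
13. n5.wid = 8  [a.lab - 9]
14. n1.mk = 25  [A.wid * -1 + 33]
15. n9.live = "xy"  ["xy"]
16. n9.off = true  [B.mk > 24]
17. n9.val = "qm"  ["qm"]
18. n10.lab = 1  [terminal]
19. n9.fin = true  [a.lab > 0]
20. n11.live = "pq"  ["pq"]
21. n11.off = false  [C₀.fin == false]
22. n11.val = "uk"  ["uk"]
23. n13.wid = 15  [terminal]
24. n12.mk = 14  [e.wid - 1]
25. n12.live = 19  [e.wid + 4]
26. n12.pre = "qr"  ["qr"]
27. n15.lab = 5  [terminal]
28. n16.lab = 2  [terminal]
29. n17.wid = 12  [terminal]
30. n14.mk = 21  [a₁.lab + 19]
31. n14.live = -9  [a₁.lab - 11]
32. n14.pre = "pz"  ["pz"]
33. n18.live = "rx"  ["rx"]
34. n18.off = true  [S₁.live > -10]
35. n18.val = "n"  [if C₀.off then C₀.val else "n"]
36. n19.acc = -2  [terminal]
37. n20.wid = 17  [terminal]
38. n21.acc = 14  [terminal]
39. n18.fin = false  [C.off == false]
40. n11.fin = true  [S₀.mk > 13]
41. n0.mk = 1  [1]
42. n0.live = 5  [B.mk - 20]
43. n0.pre = "zz"  ["zz"]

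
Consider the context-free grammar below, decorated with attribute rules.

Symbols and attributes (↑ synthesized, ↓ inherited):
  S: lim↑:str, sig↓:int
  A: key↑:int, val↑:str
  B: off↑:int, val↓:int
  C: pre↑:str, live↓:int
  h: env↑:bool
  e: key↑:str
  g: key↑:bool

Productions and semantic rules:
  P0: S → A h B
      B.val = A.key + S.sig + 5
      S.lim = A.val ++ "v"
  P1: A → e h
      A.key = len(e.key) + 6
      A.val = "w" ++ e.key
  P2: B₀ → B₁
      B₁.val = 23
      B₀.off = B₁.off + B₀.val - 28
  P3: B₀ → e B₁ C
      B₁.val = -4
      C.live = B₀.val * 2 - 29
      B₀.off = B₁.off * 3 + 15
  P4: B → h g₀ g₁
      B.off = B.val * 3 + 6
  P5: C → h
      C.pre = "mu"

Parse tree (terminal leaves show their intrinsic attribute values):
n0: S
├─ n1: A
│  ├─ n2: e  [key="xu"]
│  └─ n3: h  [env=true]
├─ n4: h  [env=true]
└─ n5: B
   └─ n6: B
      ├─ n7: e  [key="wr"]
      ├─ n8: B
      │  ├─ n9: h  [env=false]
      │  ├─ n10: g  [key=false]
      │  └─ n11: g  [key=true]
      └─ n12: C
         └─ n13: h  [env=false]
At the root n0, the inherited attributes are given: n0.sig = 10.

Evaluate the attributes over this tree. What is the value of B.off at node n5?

-8

1. n0.sig = 10  [given at root]
2. n2.key = "xu"  [terminal]
3. n3.env = true  [terminal]
4. n1.key = 8  [len(e.key) + 6]
5. n1.val = "wxu"  ["w" ++ e.key]
6. n4.env = true  [terminal]
7. n5.val = 23  [A.key + S.sig + 5]
8. n6.val = 23  [23]
9. n7.key = "wr"  [terminal]
10. n8.val = -4  [-4]
11. n9.env = false  [terminal]
12. n10.key = false  [terminal]
13. n11.key = true  [terminal]
14. n8.off = -6  [B.val * 3 + 6]
15. n12.live = 17  [B₀.val * 2 - 29]
16. n13.env = false  [terminal]
17. n12.pre = "mu"  ["mu"]
18. n6.off = -3  [B₁.off * 3 + 15]
19. n5.off = -8  [B₁.off + B₀.val - 28]
20. n0.lim = "wxuv"  [A.val ++ "v"]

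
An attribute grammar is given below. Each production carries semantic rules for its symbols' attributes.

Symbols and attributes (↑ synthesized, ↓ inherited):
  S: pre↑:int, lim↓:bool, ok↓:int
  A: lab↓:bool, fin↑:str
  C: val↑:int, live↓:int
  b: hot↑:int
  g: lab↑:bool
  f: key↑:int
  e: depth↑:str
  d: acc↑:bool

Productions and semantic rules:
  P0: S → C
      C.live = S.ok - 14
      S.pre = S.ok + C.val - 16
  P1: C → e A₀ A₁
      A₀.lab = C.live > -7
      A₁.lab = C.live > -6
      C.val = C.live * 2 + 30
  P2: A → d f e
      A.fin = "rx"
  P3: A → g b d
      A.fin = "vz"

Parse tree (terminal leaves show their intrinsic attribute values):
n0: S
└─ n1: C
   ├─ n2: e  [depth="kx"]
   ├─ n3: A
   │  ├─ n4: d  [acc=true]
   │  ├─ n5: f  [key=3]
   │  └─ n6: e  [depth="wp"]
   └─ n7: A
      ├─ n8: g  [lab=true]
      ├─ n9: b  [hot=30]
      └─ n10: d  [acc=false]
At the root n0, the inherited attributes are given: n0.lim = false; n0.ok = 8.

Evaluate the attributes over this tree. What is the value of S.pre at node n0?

10

1. n0.lim = false  [given at root]
2. n0.ok = 8  [given at root]
3. n1.live = -6  [S.ok - 14]
4. n2.depth = "kx"  [terminal]
5. n3.lab = true  [C.live > -7]
6. n4.acc = true  [terminal]
7. n5.key = 3  [terminal]
8. n6.depth = "wp"  [terminal]
9. n3.fin = "rx"  ["rx"]
10. n7.lab = false  [C.live > -6]
11. n8.lab = true  [terminal]
12. n9.hot = 30  [terminal]
13. n10.acc = false  [terminal]
14. n7.fin = "vz"  ["vz"]
15. n1.val = 18  [C.live * 2 + 30]
16. n0.pre = 10  [S.ok + C.val - 16]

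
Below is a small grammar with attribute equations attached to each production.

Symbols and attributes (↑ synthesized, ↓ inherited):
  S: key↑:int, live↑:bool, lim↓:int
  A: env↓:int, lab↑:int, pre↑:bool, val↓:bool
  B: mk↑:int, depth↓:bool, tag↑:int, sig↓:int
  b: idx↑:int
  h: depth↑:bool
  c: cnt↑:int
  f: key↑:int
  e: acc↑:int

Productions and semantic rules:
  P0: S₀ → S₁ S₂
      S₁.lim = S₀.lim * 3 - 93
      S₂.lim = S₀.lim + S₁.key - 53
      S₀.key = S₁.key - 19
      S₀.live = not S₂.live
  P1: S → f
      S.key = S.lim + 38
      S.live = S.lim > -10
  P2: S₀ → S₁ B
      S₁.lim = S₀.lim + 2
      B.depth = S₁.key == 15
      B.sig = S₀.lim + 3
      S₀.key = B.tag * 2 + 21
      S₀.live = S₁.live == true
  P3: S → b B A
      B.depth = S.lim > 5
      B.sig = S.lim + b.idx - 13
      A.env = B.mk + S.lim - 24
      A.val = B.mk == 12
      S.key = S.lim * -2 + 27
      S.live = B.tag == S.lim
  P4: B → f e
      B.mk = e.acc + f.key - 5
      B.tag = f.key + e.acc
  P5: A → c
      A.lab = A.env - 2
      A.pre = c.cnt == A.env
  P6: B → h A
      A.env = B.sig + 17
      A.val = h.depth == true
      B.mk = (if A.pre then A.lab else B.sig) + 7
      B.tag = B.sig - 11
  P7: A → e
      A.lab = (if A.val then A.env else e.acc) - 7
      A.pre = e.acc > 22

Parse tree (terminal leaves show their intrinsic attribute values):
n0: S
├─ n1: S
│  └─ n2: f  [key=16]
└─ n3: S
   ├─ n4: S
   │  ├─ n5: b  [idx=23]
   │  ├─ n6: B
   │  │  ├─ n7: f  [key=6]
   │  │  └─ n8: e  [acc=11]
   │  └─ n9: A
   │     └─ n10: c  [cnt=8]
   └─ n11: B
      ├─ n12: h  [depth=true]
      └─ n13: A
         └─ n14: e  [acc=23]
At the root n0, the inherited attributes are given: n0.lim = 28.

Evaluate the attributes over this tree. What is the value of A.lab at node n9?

1. n0.lim = 28  [given at root]
2. n1.lim = -9  [S₀.lim * 3 - 93]
3. n2.key = 16  [terminal]
4. n1.key = 29  [S.lim + 38]
5. n1.live = true  [S.lim > -10]
6. n3.lim = 4  [S₀.lim + S₁.key - 53]
7. n4.lim = 6  [S₀.lim + 2]
8. n5.idx = 23  [terminal]
9. n6.depth = true  [S.lim > 5]
10. n6.sig = 16  [S.lim + b.idx - 13]
11. n7.key = 6  [terminal]
12. n8.acc = 11  [terminal]
13. n6.mk = 12  [e.acc + f.key - 5]
14. n6.tag = 17  [f.key + e.acc]
15. n9.env = -6  [B.mk + S.lim - 24]
16. n9.val = true  [B.mk == 12]
17. n10.cnt = 8  [terminal]
18. n9.lab = -8  [A.env - 2]
19. n9.pre = false  [c.cnt == A.env]
20. n4.key = 15  [S.lim * -2 + 27]
21. n4.live = false  [B.tag == S.lim]
22. n11.depth = true  [S₁.key == 15]
23. n11.sig = 7  [S₀.lim + 3]
24. n12.depth = true  [terminal]
25. n13.env = 24  [B.sig + 17]
26. n13.val = true  [h.depth == true]
27. n14.acc = 23  [terminal]
28. n13.lab = 17  [(if A.val then A.env else e.acc) - 7]
29. n13.pre = true  [e.acc > 22]
30. n11.mk = 24  [(if A.pre then A.lab else B.sig) + 7]
31. n11.tag = -4  [B.sig - 11]
32. n3.key = 13  [B.tag * 2 + 21]
33. n3.live = false  [S₁.live == true]
34. n0.key = 10  [S₁.key - 19]
35. n0.live = true  [not S₂.live]

-8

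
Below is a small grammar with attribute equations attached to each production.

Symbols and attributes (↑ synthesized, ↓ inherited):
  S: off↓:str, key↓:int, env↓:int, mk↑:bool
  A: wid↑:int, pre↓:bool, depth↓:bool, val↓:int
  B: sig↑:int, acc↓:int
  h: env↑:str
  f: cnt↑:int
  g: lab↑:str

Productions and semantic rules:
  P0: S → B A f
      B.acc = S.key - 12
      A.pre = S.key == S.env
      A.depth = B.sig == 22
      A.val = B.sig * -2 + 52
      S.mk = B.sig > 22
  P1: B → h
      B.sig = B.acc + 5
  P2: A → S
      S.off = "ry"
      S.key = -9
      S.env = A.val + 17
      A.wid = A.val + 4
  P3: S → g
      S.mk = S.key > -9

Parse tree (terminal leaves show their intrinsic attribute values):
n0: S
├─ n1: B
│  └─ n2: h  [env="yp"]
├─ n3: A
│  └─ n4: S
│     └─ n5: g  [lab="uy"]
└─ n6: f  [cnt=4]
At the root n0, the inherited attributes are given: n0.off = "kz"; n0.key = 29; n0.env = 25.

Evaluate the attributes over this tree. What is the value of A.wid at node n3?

12

1. n0.off = "kz"  [given at root]
2. n0.key = 29  [given at root]
3. n0.env = 25  [given at root]
4. n1.acc = 17  [S.key - 12]
5. n2.env = "yp"  [terminal]
6. n1.sig = 22  [B.acc + 5]
7. n3.pre = false  [S.key == S.env]
8. n3.depth = true  [B.sig == 22]
9. n3.val = 8  [B.sig * -2 + 52]
10. n4.off = "ry"  ["ry"]
11. n4.key = -9  [-9]
12. n4.env = 25  [A.val + 17]
13. n5.lab = "uy"  [terminal]
14. n4.mk = false  [S.key > -9]
15. n3.wid = 12  [A.val + 4]
16. n6.cnt = 4  [terminal]
17. n0.mk = false  [B.sig > 22]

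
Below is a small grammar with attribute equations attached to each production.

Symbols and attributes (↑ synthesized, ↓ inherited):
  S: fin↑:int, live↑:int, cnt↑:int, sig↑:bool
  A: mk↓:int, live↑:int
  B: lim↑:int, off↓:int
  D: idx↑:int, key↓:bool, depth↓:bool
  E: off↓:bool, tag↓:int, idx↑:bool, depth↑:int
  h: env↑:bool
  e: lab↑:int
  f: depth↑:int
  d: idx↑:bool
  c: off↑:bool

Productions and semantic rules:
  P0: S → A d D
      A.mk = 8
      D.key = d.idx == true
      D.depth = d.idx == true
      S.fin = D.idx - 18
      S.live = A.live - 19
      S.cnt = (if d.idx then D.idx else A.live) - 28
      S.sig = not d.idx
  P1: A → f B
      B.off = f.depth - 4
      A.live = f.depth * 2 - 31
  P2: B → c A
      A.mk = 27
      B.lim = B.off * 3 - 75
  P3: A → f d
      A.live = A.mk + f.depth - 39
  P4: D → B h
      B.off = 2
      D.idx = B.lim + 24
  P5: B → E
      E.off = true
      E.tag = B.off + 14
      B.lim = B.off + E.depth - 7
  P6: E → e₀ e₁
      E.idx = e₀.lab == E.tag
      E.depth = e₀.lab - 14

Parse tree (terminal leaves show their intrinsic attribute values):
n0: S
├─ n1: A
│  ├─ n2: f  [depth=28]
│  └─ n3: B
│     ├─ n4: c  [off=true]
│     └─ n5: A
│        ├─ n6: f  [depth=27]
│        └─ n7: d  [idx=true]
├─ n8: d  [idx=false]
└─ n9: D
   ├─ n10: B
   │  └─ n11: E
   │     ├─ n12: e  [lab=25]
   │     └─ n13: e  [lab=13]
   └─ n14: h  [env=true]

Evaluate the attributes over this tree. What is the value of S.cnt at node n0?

-3

1. n1.mk = 8  [8]
2. n2.depth = 28  [terminal]
3. n3.off = 24  [f.depth - 4]
4. n4.off = true  [terminal]
5. n5.mk = 27  [27]
6. n6.depth = 27  [terminal]
7. n7.idx = true  [terminal]
8. n5.live = 15  [A.mk + f.depth - 39]
9. n3.lim = -3  [B.off * 3 - 75]
10. n1.live = 25  [f.depth * 2 - 31]
11. n8.idx = false  [terminal]
12. n9.key = false  [d.idx == true]
13. n9.depth = false  [d.idx == true]
14. n10.off = 2  [2]
15. n11.off = true  [true]
16. n11.tag = 16  [B.off + 14]
17. n12.lab = 25  [terminal]
18. n13.lab = 13  [terminal]
19. n11.idx = false  [e₀.lab == E.tag]
20. n11.depth = 11  [e₀.lab - 14]
21. n10.lim = 6  [B.off + E.depth - 7]
22. n14.env = true  [terminal]
23. n9.idx = 30  [B.lim + 24]
24. n0.fin = 12  [D.idx - 18]
25. n0.live = 6  [A.live - 19]
26. n0.cnt = -3  [(if d.idx then D.idx else A.live) - 28]
27. n0.sig = true  [not d.idx]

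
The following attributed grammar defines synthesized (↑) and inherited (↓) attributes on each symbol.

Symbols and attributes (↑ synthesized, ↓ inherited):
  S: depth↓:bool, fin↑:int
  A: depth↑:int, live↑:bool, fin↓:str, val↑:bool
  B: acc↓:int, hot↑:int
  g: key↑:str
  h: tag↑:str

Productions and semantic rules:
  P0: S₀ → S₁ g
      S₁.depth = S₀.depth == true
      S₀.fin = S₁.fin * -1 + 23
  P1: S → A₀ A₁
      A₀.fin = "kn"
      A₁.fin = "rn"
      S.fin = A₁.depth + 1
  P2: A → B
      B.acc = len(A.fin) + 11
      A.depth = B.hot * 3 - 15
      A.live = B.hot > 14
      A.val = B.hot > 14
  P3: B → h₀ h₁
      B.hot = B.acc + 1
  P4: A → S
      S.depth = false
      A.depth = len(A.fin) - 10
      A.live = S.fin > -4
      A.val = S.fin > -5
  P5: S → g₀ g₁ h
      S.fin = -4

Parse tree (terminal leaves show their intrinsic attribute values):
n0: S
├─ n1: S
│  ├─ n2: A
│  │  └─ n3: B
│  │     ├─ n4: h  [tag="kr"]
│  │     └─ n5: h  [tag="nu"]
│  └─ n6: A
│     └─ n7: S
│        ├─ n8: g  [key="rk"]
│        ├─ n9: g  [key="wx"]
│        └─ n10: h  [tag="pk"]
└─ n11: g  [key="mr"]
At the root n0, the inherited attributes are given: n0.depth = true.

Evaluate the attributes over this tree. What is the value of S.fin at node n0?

1. n0.depth = true  [given at root]
2. n1.depth = true  [S₀.depth == true]
3. n2.fin = "kn"  ["kn"]
4. n3.acc = 13  [len(A.fin) + 11]
5. n4.tag = "kr"  [terminal]
6. n5.tag = "nu"  [terminal]
7. n3.hot = 14  [B.acc + 1]
8. n2.depth = 27  [B.hot * 3 - 15]
9. n2.live = false  [B.hot > 14]
10. n2.val = false  [B.hot > 14]
11. n6.fin = "rn"  ["rn"]
12. n7.depth = false  [false]
13. n8.key = "rk"  [terminal]
14. n9.key = "wx"  [terminal]
15. n10.tag = "pk"  [terminal]
16. n7.fin = -4  [-4]
17. n6.depth = -8  [len(A.fin) - 10]
18. n6.live = false  [S.fin > -4]
19. n6.val = true  [S.fin > -5]
20. n1.fin = -7  [A₁.depth + 1]
21. n11.key = "mr"  [terminal]
22. n0.fin = 30  [S₁.fin * -1 + 23]

30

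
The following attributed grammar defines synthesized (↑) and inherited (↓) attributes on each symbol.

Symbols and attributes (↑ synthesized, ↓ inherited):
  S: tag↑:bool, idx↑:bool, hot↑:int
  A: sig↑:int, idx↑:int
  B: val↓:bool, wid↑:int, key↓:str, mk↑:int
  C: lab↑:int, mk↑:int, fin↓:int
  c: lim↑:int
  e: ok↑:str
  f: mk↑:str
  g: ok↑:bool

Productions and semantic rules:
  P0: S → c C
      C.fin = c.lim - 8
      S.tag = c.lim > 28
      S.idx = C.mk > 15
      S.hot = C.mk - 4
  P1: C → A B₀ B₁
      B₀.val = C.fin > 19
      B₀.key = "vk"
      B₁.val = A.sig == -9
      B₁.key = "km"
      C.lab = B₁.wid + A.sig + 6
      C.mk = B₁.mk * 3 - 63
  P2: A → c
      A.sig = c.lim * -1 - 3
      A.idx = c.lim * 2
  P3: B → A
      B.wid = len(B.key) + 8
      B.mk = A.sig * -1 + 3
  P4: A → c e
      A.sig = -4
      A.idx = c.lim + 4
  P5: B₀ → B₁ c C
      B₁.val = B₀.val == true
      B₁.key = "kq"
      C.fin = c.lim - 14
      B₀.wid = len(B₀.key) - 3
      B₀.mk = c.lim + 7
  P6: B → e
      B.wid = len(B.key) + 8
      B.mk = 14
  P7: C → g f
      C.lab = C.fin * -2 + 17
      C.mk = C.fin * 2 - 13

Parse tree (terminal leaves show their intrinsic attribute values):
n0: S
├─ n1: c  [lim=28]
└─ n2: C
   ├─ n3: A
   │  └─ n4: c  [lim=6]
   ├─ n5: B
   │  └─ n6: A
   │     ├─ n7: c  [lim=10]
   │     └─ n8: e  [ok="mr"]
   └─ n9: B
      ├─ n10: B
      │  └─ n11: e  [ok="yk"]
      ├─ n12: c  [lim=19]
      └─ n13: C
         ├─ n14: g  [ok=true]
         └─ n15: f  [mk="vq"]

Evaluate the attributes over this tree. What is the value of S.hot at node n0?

1. n1.lim = 28  [terminal]
2. n2.fin = 20  [c.lim - 8]
3. n4.lim = 6  [terminal]
4. n3.sig = -9  [c.lim * -1 - 3]
5. n3.idx = 12  [c.lim * 2]
6. n5.val = true  [C.fin > 19]
7. n5.key = "vk"  ["vk"]
8. n7.lim = 10  [terminal]
9. n8.ok = "mr"  [terminal]
10. n6.sig = -4  [-4]
11. n6.idx = 14  [c.lim + 4]
12. n5.wid = 10  [len(B.key) + 8]
13. n5.mk = 7  [A.sig * -1 + 3]
14. n9.val = true  [A.sig == -9]
15. n9.key = "km"  ["km"]
16. n10.val = true  [B₀.val == true]
17. n10.key = "kq"  ["kq"]
18. n11.ok = "yk"  [terminal]
19. n10.wid = 10  [len(B.key) + 8]
20. n10.mk = 14  [14]
21. n12.lim = 19  [terminal]
22. n13.fin = 5  [c.lim - 14]
23. n14.ok = true  [terminal]
24. n15.mk = "vq"  [terminal]
25. n13.lab = 7  [C.fin * -2 + 17]
26. n13.mk = -3  [C.fin * 2 - 13]
27. n9.wid = -1  [len(B₀.key) - 3]
28. n9.mk = 26  [c.lim + 7]
29. n2.lab = -4  [B₁.wid + A.sig + 6]
30. n2.mk = 15  [B₁.mk * 3 - 63]
31. n0.tag = false  [c.lim > 28]
32. n0.idx = false  [C.mk > 15]
33. n0.hot = 11  [C.mk - 4]

11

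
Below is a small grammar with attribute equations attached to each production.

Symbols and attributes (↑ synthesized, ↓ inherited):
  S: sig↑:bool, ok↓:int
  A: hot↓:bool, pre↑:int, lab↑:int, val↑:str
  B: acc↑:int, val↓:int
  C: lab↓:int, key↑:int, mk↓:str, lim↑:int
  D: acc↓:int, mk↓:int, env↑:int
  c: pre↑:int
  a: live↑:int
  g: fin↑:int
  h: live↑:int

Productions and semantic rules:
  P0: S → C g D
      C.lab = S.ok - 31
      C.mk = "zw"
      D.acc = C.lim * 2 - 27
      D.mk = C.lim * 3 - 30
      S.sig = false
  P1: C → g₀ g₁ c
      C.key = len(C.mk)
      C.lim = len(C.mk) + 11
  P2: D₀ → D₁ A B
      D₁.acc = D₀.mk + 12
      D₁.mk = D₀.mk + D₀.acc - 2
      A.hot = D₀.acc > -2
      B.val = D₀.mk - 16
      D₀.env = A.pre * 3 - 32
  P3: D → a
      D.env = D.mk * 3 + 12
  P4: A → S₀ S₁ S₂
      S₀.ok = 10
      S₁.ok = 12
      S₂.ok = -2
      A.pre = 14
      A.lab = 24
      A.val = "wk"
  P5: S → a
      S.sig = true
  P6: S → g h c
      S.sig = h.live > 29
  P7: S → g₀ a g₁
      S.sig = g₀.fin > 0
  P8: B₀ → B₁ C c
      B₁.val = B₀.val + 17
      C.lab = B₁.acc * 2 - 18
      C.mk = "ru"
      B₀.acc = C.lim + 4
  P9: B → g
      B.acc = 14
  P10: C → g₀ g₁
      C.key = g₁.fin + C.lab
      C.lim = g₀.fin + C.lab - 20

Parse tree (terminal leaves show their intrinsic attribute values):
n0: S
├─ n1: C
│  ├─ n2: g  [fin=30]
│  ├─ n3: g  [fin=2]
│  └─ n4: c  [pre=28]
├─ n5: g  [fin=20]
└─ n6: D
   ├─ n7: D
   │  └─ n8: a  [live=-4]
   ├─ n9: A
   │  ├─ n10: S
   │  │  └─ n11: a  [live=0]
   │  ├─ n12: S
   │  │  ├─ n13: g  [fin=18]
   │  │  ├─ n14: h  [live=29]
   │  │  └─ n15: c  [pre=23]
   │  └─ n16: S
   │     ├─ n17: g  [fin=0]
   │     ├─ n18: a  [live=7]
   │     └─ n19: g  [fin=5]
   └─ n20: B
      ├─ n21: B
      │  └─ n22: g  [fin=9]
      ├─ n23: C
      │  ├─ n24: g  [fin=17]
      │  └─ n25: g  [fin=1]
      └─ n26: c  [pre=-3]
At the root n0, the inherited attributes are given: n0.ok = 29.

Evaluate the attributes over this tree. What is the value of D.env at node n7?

1. n0.ok = 29  [given at root]
2. n1.lab = -2  [S.ok - 31]
3. n1.mk = "zw"  ["zw"]
4. n2.fin = 30  [terminal]
5. n3.fin = 2  [terminal]
6. n4.pre = 28  [terminal]
7. n1.key = 2  [len(C.mk)]
8. n1.lim = 13  [len(C.mk) + 11]
9. n5.fin = 20  [terminal]
10. n6.acc = -1  [C.lim * 2 - 27]
11. n6.mk = 9  [C.lim * 3 - 30]
12. n7.acc = 21  [D₀.mk + 12]
13. n7.mk = 6  [D₀.mk + D₀.acc - 2]
14. n8.live = -4  [terminal]
15. n7.env = 30  [D.mk * 3 + 12]
16. n9.hot = true  [D₀.acc > -2]
17. n10.ok = 10  [10]
18. n11.live = 0  [terminal]
19. n10.sig = true  [true]
20. n12.ok = 12  [12]
21. n13.fin = 18  [terminal]
22. n14.live = 29  [terminal]
23. n15.pre = 23  [terminal]
24. n12.sig = false  [h.live > 29]
25. n16.ok = -2  [-2]
26. n17.fin = 0  [terminal]
27. n18.live = 7  [terminal]
28. n19.fin = 5  [terminal]
29. n16.sig = false  [g₀.fin > 0]
30. n9.pre = 14  [14]
31. n9.lab = 24  [24]
32. n9.val = "wk"  ["wk"]
33. n20.val = -7  [D₀.mk - 16]
34. n21.val = 10  [B₀.val + 17]
35. n22.fin = 9  [terminal]
36. n21.acc = 14  [14]
37. n23.lab = 10  [B₁.acc * 2 - 18]
38. n23.mk = "ru"  ["ru"]
39. n24.fin = 17  [terminal]
40. n25.fin = 1  [terminal]
41. n23.key = 11  [g₁.fin + C.lab]
42. n23.lim = 7  [g₀.fin + C.lab - 20]
43. n26.pre = -3  [terminal]
44. n20.acc = 11  [C.lim + 4]
45. n6.env = 10  [A.pre * 3 - 32]
46. n0.sig = false  [false]

30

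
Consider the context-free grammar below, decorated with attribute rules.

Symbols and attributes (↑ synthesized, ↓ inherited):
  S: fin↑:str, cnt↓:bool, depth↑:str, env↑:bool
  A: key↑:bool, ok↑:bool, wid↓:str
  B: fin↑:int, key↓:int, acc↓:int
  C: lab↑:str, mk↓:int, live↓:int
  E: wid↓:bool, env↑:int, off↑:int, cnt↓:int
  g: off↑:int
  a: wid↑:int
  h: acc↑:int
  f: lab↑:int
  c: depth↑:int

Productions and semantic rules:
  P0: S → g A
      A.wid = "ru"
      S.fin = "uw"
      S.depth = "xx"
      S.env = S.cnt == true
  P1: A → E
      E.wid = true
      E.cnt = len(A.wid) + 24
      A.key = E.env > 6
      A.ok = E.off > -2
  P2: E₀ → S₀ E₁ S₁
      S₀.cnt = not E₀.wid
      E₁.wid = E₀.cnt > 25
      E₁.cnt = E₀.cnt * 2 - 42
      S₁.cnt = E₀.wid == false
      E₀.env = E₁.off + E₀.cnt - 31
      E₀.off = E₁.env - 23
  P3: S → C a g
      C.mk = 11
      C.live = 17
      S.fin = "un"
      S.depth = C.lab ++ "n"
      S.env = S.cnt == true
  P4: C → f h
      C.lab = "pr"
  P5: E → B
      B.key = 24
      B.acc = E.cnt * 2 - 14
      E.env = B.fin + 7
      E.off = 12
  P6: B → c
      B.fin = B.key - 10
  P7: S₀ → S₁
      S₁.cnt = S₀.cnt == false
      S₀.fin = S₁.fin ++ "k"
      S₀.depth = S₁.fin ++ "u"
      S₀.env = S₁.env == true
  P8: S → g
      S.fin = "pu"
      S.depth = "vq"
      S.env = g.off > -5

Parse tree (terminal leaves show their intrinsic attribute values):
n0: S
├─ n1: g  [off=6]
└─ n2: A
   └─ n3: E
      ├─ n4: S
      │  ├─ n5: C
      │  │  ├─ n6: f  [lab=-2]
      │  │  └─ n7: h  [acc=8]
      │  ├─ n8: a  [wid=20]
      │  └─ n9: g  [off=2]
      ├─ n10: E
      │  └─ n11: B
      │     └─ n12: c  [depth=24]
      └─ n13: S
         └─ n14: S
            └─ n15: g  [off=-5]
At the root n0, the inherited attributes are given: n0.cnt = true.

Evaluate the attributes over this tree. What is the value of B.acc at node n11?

6

1. n0.cnt = true  [given at root]
2. n1.off = 6  [terminal]
3. n2.wid = "ru"  ["ru"]
4. n3.wid = true  [true]
5. n3.cnt = 26  [len(A.wid) + 24]
6. n4.cnt = false  [not E₀.wid]
7. n5.mk = 11  [11]
8. n5.live = 17  [17]
9. n6.lab = -2  [terminal]
10. n7.acc = 8  [terminal]
11. n5.lab = "pr"  ["pr"]
12. n8.wid = 20  [terminal]
13. n9.off = 2  [terminal]
14. n4.fin = "un"  ["un"]
15. n4.depth = "prn"  [C.lab ++ "n"]
16. n4.env = false  [S.cnt == true]
17. n10.wid = true  [E₀.cnt > 25]
18. n10.cnt = 10  [E₀.cnt * 2 - 42]
19. n11.key = 24  [24]
20. n11.acc = 6  [E.cnt * 2 - 14]
21. n12.depth = 24  [terminal]
22. n11.fin = 14  [B.key - 10]
23. n10.env = 21  [B.fin + 7]
24. n10.off = 12  [12]
25. n13.cnt = false  [E₀.wid == false]
26. n14.cnt = true  [S₀.cnt == false]
27. n15.off = -5  [terminal]
28. n14.fin = "pu"  ["pu"]
29. n14.depth = "vq"  ["vq"]
30. n14.env = false  [g.off > -5]
31. n13.fin = "puk"  [S₁.fin ++ "k"]
32. n13.depth = "puu"  [S₁.fin ++ "u"]
33. n13.env = false  [S₁.env == true]
34. n3.env = 7  [E₁.off + E₀.cnt - 31]
35. n3.off = -2  [E₁.env - 23]
36. n2.key = true  [E.env > 6]
37. n2.ok = false  [E.off > -2]
38. n0.fin = "uw"  ["uw"]
39. n0.depth = "xx"  ["xx"]
40. n0.env = true  [S.cnt == true]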